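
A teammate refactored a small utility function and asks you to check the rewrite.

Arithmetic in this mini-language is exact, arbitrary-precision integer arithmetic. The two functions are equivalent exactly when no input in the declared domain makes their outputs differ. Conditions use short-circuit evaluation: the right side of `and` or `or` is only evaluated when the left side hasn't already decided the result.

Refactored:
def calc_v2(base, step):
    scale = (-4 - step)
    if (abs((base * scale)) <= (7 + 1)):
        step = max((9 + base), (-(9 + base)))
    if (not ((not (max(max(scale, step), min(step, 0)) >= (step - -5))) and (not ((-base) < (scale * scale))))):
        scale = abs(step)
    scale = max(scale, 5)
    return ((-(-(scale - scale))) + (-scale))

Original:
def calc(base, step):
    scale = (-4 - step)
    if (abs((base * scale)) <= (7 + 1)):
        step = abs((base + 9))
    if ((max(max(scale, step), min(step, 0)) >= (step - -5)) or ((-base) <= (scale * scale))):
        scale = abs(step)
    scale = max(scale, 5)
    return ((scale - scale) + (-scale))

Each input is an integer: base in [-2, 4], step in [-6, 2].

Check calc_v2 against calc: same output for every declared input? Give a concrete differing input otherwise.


Run the pair on base=-1, step=-5.
calc: scale=1, then (abs((base * scale)) <= (7 + 1)) is true, then step=8, then ((max(max(scale, step), min(step, 0)) >= (step - -5)) or ((-base) <= (scale * scale))) is true, then scale=8, then scale=8, then returns -8
calc_v2: scale=1, then (abs((base * scale)) <= (7 + 1)) is true, then step=8, then (not ((not (max(max(scale, step), min(step, 0)) >= (step - -5))) and (not ((-base) < (scale * scale))))) is false, then scale=5, then returns -5
-8 vs -5 — the two versions disagree here.
verdict: not equivalent; witness: base=-1, step=-5


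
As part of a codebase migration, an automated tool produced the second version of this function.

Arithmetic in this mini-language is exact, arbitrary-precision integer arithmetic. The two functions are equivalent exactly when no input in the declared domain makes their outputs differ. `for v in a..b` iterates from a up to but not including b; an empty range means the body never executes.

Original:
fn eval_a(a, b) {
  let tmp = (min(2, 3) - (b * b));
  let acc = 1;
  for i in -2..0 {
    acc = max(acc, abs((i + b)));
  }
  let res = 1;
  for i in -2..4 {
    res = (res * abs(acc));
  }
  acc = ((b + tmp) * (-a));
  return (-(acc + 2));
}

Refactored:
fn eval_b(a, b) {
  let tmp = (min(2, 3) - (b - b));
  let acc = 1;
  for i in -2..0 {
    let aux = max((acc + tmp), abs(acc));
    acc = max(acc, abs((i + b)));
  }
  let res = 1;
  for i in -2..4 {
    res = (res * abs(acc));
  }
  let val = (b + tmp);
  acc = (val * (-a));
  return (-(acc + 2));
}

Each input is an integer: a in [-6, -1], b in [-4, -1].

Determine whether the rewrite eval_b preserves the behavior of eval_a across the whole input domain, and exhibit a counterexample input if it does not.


There is a counterexample at a=-6, b=-4: 106 on one side, 10 on the other.
eval_a: tmp becomes -14; next acc becomes 1; next at i=-2:; next acc becomes 6; next at i=-1:; next acc becomes 6; next res becomes 1; next at i=-2:; next res becomes 6; next at i=-1:; next res becomes 36; next at i=0:; next res becomes 216; next at i=1:; next res becomes 1296; next at i=2:; next res becomes 7776; next at i=3:; next res becomes 46656; next acc becomes -108; next final value 106
eval_b: tmp becomes 2; next acc becomes 1; next at i=-2:; next aux becomes 3; next acc becomes 6; next at i=-1:; next aux becomes 8; next acc becomes 6; next res becomes 1; next at i=-2:; next res becomes 6; next at i=-1:; next res becomes 36; next at i=0:; next res becomes 216; next at i=1:; next res becomes 1296; next at i=2:; next res becomes 7776; next at i=3:; next res becomes 46656; next val becomes -2; next acc becomes -12; next final value 10
verdict: not equivalent; witness: a=-6, b=-4


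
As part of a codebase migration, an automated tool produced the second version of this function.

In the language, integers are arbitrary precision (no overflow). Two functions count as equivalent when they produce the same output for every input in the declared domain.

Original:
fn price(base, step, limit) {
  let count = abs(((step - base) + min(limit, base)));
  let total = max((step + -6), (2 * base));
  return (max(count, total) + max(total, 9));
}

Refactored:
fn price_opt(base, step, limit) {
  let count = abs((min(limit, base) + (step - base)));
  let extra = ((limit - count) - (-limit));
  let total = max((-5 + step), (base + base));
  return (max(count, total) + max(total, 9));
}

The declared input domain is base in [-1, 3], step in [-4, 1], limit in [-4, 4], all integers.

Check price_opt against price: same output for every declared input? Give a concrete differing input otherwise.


Equivalent. Although `-6` became `-5`, no input in the stated domain can expose it.
Across all 270 domain points the two functions coincide.
As a probe, take base=-1, step=-2, limit=-2: price runs count = 3; total = -2; return 12; price_opt runs count = 3; extra = -7; total = -2; return 12; both end at 12.
verdict: equivalent


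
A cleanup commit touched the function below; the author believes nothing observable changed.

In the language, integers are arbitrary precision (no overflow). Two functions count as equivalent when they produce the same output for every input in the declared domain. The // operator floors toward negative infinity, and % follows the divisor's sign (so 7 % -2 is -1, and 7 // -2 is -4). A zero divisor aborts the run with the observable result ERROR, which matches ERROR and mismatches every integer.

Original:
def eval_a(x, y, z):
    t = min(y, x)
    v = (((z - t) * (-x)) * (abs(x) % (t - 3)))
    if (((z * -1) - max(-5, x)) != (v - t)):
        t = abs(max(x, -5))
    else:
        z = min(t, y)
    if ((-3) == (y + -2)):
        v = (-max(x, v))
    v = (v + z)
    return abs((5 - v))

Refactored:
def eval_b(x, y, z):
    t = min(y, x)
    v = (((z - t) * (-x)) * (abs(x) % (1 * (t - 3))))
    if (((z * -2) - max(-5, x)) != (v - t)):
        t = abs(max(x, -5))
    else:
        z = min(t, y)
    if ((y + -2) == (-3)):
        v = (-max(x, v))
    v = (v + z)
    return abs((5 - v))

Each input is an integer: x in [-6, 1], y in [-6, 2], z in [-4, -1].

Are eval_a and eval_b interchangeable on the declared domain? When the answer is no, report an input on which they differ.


These are not equivalent — on x=-2, y=-2, z=-3 the outputs split (2 vs 1).
eval_a: t = -2; v = 6; (((z * -1) - max(-5, x)) != (v - t)) -> true; t = 2; ((-3) == (y + -2)) -> false; v = 3; return 2
eval_b: t = -2; v = 6; (((z * -2) - max(-5, x)) != (v - t)) -> false; z = -2; ((y + -2) == (-3)) -> false; v = 4; return 1
verdict: not equivalent; witness: x=-2, y=-2, z=-3


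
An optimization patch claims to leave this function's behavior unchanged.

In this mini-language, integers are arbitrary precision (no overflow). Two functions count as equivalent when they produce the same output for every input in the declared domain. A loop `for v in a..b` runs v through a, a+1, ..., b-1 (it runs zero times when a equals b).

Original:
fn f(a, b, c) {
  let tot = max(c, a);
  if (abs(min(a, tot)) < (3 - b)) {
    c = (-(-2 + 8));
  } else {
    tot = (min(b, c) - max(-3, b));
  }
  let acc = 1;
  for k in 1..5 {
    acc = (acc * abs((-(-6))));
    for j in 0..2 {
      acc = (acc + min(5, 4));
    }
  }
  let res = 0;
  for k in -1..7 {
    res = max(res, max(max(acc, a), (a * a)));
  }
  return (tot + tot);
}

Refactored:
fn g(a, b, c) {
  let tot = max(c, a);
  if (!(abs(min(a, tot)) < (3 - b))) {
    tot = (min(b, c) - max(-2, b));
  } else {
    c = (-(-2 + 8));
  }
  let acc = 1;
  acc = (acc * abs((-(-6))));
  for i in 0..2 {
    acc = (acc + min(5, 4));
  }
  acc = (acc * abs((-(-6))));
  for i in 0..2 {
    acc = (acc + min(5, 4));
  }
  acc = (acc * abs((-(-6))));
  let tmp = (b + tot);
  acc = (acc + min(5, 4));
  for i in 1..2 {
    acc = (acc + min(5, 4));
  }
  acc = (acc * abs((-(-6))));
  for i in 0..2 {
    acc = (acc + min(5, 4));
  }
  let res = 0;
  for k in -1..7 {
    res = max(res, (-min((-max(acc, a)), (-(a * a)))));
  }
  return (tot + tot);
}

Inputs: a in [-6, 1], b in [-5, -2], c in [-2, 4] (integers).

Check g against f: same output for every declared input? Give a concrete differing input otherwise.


The rewrite breaks on a=-6, b=-3, c=-2, where the results are 0 and -2.
f: tot = -2; (abs(min(a, tot)) < (3 - b)) -> false; tot = 0; acc = 1; [k=1]; acc = 6; [j=0]; acc = 10; [j=1]; acc = 14; [k=2]; acc = 84; [j=0]; acc = 88; [j=1]; acc = 92; [k=3]; acc = 552; [j=0]; acc = 556; [j=1]; acc = 560; [k=4]; acc = 3360; [j=0]; acc = 3364; [j=1]; acc = 3368; res = 0; [k=-1]; res = 3368; [k=0]; res = 3368; [k=1]; res = 3368; [k=2]; res = 3368; [k=3]; res = 3368; [k=4]; res = 3368; [k=5]; res = 3368; [k=6]; res = 3368; return 0
g: tot = -2; (!(abs(min(a, tot)) < (3 - b))) -> true; tot = -1; acc = 1; acc = 6; [i=0]; acc = 10; [i=1]; acc = 14; acc = 84; [i=0]; acc = 88; [i=1]; acc = 92; acc = 552; tmp = -4; acc = 556; [i=1]; acc = 560; acc = 3360; [i=0]; acc = 3364; [i=1]; acc = 3368; res = 0; [k=-1]; res = 3368; [k=0]; res = 3368; [k=1]; res = 3368; [k=2]; res = 3368; [k=3]; res = 3368; [k=4]; res = 3368; [k=5]; res = 3368; [k=6]; res = 3368; return -2
verdict: not equivalent; witness: a=-6, b=-3, c=-2


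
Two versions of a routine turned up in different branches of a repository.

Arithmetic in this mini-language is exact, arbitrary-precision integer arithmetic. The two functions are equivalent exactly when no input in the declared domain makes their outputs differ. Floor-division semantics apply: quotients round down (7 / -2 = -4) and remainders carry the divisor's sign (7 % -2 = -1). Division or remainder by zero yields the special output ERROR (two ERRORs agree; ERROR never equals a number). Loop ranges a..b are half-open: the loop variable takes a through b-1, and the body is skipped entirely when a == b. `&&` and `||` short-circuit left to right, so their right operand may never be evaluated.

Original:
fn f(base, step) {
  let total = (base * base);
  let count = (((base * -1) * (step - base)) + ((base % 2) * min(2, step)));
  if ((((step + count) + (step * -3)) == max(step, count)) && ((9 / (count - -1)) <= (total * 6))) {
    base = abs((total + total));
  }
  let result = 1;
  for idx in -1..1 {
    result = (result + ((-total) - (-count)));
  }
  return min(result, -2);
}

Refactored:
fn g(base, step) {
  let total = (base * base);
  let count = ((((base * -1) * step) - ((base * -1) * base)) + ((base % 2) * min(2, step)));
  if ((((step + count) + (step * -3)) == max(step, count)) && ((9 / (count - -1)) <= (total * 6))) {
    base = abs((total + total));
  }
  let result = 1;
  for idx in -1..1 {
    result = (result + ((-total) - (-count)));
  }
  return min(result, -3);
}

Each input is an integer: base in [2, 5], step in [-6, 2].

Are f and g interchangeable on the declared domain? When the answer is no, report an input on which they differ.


Consider the input base=2, step=-6.
f: total := 4 | count := 16 | ((((step + count) + (step * -3)) == max(step, count)) && ((9 / (count - -1)) <= (total * 6))): false | result := 1 | iter idx=-1: | result := 13 | iter idx=0: | result := 25 | result -2
g: total := 4 | count := 16 | ((((step + count) + (step * -3)) == max(step, count)) && ((9 / (count - -1)) <= (total * 6))): false | result := 1 | iter idx=-1: | result := 13 | iter idx=0: | result := 25 | result -3
-2 and -3 differ, so these are not the same function on this domain.
verdict: not equivalent; witness: base=2, step=-6


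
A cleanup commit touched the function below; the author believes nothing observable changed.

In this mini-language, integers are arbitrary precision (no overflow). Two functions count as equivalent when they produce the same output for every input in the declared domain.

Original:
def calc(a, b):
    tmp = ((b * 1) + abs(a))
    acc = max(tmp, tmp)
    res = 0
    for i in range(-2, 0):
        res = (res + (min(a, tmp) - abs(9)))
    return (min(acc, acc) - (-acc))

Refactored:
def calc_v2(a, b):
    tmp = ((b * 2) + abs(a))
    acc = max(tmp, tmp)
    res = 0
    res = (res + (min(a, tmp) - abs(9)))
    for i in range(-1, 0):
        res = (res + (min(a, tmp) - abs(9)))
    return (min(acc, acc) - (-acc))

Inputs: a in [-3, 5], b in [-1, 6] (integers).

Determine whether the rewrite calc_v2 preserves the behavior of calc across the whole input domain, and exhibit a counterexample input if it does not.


There is a counterexample at a=-3, b=-1: 4 on one side, 2 on the other.
calc: tmp := 2 | acc := 2 | res := 0 | iter i=-2: | res := -12 | iter i=-1: | res := -24 | result 4
calc_v2: tmp := 1 | acc := 1 | res := 0 | res := -12 | iter i=-1: | res := -24 | result 2
verdict: not equivalent; witness: a=-3, b=-1


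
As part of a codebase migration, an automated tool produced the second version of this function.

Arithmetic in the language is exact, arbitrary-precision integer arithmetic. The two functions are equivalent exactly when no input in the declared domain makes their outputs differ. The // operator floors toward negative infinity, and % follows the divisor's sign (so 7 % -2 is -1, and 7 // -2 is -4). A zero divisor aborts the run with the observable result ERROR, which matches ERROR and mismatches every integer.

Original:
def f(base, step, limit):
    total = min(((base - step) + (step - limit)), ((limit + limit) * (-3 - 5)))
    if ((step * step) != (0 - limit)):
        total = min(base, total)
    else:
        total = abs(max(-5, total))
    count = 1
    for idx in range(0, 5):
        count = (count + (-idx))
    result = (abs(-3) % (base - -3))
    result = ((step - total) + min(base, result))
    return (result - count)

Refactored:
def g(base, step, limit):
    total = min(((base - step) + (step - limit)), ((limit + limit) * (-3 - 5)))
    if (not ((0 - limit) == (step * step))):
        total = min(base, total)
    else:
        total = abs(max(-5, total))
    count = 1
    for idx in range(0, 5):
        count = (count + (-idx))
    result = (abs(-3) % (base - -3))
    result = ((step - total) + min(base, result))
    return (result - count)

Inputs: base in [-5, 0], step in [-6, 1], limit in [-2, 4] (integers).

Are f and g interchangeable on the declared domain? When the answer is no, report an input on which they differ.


Changes here: boolean connective usage differs; and comparison usage differs; the full 336-point sweep finds no disagreement.
verdict: equivalent


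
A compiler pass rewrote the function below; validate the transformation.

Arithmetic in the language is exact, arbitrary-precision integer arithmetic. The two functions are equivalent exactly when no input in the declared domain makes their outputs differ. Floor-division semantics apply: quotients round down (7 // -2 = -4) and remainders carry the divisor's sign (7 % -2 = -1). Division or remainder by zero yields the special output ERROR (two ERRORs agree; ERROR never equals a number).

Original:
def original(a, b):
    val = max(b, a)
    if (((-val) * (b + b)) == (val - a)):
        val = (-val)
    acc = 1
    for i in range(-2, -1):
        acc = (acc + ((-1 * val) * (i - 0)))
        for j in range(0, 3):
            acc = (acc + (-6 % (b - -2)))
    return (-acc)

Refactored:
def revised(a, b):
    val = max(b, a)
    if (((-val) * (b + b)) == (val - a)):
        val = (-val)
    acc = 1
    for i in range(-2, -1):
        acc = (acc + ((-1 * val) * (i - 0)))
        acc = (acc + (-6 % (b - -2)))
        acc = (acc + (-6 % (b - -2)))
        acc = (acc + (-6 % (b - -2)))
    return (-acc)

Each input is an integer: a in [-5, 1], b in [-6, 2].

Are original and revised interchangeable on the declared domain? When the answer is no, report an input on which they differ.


Changes here: statement counts differ, plus constant usage differs, plus arithmetic usage differs, plus loop structure differs, plus local variable names differ; the full 63-point sweep finds no disagreement.
verdict: equivalent


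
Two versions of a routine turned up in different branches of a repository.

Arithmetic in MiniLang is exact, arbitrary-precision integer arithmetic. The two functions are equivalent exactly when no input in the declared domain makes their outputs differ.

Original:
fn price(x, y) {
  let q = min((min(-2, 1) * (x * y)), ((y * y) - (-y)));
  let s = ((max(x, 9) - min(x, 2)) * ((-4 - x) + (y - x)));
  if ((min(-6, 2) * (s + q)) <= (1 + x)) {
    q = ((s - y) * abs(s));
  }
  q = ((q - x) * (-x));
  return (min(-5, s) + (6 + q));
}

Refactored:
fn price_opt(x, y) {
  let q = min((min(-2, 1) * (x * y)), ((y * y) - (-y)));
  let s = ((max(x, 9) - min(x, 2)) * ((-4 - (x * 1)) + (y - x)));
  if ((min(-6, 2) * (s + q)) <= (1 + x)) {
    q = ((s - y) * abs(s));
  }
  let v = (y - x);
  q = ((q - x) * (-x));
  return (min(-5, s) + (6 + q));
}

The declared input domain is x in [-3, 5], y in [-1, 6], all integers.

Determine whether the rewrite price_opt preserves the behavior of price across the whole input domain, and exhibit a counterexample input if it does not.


This is a faithful refactor — arithmetic usage differs, and statement counts differ, and constant usage differs, and local variable names differ, but the computed results match everywhere.
Spot check at x=-2, y=4 — price: q = 16; s = 44; ((min(-6, 2) * (s + q)) <= (1 + x)) -> true; q = 1760; q = 3524; return 3525. price_opt: q = 16; s = 44; ((min(-6, 2) * (s + q)) <= (1 + x)) -> true; q = 1760; v = 6; q = 3524; return 3525. Both give 3525.
Every one of the 72 inputs gives matching results.
verdict: equivalent


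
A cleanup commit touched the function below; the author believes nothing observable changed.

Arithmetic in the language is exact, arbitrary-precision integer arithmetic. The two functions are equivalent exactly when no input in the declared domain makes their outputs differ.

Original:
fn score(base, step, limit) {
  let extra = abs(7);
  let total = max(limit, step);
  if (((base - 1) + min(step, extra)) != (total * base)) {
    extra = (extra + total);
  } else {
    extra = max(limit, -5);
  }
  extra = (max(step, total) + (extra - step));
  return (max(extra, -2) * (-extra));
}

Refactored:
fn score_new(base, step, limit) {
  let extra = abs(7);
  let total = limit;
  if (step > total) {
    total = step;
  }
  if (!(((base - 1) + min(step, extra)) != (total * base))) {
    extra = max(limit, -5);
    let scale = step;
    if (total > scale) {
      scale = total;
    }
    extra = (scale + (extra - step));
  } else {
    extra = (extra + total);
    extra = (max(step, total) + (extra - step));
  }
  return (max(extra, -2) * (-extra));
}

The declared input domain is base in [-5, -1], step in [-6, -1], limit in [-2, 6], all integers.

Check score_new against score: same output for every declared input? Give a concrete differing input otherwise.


Side by side, the visible changes include: branching structure differs; and local variable names differ; and arithmetic usage differs; and min/max/abs usage differs; and statement counts differ; and comparison usage differs; and boolean connective usage differs.
Tracing base=-1, step=-4, limit=6: score: extra becomes 7; next total becomes 6; next (((base - 1) + min(step, extra)) != (total * base)) evaluates to false; next extra becomes 6; next extra becomes 16; next final value -256 | score_new: extra becomes 7; next total becomes 6; next (step > total) evaluates to false; next (!(((base - 1) + min(step, extra)) != (total * base))) evaluates to true; next extra becomes 6; next scale becomes -4; next (total > scale) evaluates to true; next scale becomes 6; next extra becomes 16; next final value -256 — matching result -256.
Every one of the 270 inputs gives matching results.
verdict: equivalent


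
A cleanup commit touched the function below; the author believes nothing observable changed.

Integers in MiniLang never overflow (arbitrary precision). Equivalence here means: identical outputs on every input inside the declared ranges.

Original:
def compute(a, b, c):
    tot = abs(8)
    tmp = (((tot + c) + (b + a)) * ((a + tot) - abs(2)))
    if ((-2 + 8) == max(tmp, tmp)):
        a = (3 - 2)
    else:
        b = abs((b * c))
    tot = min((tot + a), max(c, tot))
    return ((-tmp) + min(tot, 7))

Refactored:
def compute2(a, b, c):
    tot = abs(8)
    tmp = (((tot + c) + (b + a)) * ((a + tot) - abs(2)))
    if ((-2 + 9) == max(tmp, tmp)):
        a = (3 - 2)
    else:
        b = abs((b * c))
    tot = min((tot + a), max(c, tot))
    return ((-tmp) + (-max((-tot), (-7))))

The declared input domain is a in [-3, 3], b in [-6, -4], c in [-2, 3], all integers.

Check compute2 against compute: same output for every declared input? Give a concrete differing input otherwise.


These are not equivalent — on a=-3, b=-6, c=3 the outputs split (1 vs -1).
compute: tot becomes 8; next tmp becomes 6; next ((-2 + 8) == max(tmp, tmp)) evaluates to true; next a becomes 1; next tot becomes 8; next final value 1
compute2: tot becomes 8; next tmp becomes 6; next ((-2 + 9) == max(tmp, tmp)) evaluates to false; next b becomes 18; next tot becomes 5; next final value -1
verdict: not equivalent; witness: a=-3, b=-6, c=3


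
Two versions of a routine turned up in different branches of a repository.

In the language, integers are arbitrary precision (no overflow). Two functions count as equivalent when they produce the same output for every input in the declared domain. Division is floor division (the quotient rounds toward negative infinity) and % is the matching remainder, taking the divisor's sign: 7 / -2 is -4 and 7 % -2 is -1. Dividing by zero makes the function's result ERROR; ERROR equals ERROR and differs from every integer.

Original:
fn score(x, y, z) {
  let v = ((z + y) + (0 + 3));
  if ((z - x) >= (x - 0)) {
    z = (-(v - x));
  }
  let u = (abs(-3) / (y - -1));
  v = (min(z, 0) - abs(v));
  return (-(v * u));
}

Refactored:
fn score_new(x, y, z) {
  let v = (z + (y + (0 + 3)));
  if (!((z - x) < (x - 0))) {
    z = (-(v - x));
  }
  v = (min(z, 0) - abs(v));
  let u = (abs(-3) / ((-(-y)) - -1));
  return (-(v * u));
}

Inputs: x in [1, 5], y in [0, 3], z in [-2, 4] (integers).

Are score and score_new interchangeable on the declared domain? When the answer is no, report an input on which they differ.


Comparing the listings, the differences include: comparison usage differs; also boolean connective usage differs.
Tracing x=3, y=0, z=1: score: v = 4; ((z - x) >= (x - 0)) -> false; u = 3; v = -4; return 12 | score_new: v = 4; (!((z - x) < (x - 0))) -> false; v = -4; u = 3; return 12 — matching result 12.
Checked all 140 inputs in the declared domain: the outputs agree on every one.
verdict: equivalent


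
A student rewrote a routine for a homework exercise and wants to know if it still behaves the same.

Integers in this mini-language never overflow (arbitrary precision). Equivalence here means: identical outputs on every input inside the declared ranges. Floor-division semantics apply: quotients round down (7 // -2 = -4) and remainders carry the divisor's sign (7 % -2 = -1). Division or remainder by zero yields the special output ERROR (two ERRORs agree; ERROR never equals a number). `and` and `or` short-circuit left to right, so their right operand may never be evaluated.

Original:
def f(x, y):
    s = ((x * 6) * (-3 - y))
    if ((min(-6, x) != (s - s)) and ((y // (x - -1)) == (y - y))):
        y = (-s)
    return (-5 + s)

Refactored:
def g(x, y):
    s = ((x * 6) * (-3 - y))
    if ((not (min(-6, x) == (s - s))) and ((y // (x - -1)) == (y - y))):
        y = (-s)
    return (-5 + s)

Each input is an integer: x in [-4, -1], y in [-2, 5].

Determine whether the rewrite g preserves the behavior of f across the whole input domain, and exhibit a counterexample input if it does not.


Side by side, the visible changes include: boolean connective usage differs, plus comparison usage differs.
Spot check at x=-3, y=3 — f: s = 108; ((min(-6, x) != (s - s)) and ((y // (x - -1)) == (y - y))) -> false; return 103. g: s = 108; ((not (min(-6, x) == (s - s))) and ((y // (x - -1)) == (y - y))) -> false; return 103. Both give 103.
Checked all 32 inputs in the declared domain: the outputs agree on every one.
verdict: equivalent


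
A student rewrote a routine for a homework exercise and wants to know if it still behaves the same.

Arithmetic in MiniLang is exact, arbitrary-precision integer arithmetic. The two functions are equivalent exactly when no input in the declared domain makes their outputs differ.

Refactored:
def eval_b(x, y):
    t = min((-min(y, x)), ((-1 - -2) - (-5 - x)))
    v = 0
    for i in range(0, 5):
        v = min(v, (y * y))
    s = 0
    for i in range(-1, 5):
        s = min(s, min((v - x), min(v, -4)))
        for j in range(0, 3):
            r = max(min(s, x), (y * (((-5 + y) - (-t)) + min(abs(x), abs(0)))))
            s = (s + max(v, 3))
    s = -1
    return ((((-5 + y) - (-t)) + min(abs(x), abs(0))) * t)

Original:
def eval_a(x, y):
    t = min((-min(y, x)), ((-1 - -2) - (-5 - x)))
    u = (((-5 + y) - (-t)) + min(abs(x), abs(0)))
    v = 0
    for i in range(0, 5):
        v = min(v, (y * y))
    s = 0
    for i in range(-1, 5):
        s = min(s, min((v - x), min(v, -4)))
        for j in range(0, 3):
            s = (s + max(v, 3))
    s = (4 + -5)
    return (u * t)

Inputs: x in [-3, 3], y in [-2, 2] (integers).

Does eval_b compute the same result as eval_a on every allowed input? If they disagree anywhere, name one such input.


Changes here: arithmetic usage differs; min/max/abs usage differs; constant usage differs; local variable names differ; the full 35-point sweep finds no disagreement.
verdict: equivalent


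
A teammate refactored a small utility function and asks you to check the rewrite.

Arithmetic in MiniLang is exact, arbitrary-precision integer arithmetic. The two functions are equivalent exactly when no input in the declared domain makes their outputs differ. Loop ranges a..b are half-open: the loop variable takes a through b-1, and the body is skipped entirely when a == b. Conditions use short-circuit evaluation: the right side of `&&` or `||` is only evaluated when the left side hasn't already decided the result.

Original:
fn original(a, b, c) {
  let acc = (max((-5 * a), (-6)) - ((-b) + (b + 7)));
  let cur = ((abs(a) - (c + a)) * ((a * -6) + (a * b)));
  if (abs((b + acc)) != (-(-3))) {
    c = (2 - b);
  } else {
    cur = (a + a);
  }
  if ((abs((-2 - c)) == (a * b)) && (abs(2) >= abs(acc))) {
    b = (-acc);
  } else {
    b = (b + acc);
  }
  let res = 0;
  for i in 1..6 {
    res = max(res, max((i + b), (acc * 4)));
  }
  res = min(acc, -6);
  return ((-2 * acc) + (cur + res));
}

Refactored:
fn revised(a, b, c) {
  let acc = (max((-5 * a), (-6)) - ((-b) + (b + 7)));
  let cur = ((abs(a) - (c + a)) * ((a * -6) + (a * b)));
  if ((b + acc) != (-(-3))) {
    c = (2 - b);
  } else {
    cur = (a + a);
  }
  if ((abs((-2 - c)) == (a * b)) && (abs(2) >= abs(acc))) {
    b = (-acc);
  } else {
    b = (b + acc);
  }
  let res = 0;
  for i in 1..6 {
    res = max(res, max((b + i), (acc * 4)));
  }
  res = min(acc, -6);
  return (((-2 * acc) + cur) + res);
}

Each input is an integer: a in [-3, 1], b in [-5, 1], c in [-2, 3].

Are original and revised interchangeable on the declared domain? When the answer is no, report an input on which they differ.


There is a counterexample at a=-1, b=-1, c=-2: -4 on one side, 26 on the other.
original: acc := -2 | cur := 28 | (abs((b + acc)) != (-(-3))): false | cur := -2 | ((abs((-2 - c)) == (a * b)) && (abs(2) >= abs(acc))): false | b := -3 | res := 0 | iter i=1: | res := 0 | iter i=2: | res := 0 | iter i=3: | res := 0 | iter i=4: | res := 1 | iter i=5: | res := 2 | res := -6 | result -4
revised: acc := -2 | cur := 28 | ((b + acc) != (-(-3))): true | c := 3 | ((abs((-2 - c)) == (a * b)) && (abs(2) >= abs(acc))): false | b := -3 | res := 0 | iter i=1: | res := 0 | iter i=2: | res := 0 | iter i=3: | res := 0 | iter i=4: | res := 1 | iter i=5: | res := 2 | res := -6 | result 26
verdict: not equivalent; witness: a=-1, b=-1, c=-2


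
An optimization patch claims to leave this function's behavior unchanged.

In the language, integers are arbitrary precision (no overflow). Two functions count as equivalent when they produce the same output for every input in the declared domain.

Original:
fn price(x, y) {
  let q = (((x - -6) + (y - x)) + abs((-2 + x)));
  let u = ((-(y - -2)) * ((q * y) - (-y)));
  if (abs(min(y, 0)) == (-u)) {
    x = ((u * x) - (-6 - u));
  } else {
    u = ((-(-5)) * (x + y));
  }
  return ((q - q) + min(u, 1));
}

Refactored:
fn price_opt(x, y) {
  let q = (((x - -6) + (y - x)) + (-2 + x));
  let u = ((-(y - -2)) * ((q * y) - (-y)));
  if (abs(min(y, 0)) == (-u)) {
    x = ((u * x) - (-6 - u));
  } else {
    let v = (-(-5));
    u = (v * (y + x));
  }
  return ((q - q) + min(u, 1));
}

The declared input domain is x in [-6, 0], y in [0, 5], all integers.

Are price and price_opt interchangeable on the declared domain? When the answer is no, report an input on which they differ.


Consider the input x=-6, y=1.
price: q becomes 15; next u becomes -48; next (abs(min(y, 0)) == (-u)) evaluates to false; next u becomes -25; next final value -25
price_opt: q becomes -1; next u becomes 0; next (abs(min(y, 0)) == (-u)) evaluates to true; next x becomes 6; next final value 0
-25 vs 0 — the two versions disagree here.
verdict: not equivalent; witness: x=-6, y=1


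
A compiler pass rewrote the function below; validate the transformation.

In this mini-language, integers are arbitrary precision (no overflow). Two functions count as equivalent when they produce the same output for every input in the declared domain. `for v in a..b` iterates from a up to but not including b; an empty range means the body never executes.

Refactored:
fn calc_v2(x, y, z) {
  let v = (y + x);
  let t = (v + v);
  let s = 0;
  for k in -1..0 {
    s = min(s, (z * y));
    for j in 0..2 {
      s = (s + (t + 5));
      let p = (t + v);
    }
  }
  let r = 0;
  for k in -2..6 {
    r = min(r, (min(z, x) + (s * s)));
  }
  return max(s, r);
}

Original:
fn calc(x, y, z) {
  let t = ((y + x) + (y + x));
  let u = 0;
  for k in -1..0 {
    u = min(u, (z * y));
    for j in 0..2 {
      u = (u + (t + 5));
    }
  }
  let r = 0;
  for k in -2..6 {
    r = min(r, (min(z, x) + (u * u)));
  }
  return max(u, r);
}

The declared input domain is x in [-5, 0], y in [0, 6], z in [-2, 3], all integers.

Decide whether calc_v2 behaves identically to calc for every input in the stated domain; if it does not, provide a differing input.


Among the additions is an assignment to `p` whose value nothing reads, and its value is discarded; all 252 inputs agree.
verdict: equivalent


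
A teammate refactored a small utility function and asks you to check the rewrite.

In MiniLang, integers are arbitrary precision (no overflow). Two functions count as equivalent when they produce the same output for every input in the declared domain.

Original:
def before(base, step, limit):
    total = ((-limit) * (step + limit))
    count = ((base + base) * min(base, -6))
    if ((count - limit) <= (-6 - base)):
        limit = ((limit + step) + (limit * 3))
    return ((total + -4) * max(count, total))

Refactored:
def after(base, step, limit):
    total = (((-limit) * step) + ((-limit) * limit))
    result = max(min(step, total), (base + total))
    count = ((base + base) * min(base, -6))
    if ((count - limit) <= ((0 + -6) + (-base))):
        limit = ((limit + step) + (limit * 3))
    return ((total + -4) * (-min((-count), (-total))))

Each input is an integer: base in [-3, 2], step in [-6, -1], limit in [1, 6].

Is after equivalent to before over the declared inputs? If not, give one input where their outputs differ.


Differences: min/max/abs usage differs; and statement counts differ; and local variable names differ; and arithmetic usage differs; and constant usage differs — yet all 216 inputs agree.
verdict: equivalent


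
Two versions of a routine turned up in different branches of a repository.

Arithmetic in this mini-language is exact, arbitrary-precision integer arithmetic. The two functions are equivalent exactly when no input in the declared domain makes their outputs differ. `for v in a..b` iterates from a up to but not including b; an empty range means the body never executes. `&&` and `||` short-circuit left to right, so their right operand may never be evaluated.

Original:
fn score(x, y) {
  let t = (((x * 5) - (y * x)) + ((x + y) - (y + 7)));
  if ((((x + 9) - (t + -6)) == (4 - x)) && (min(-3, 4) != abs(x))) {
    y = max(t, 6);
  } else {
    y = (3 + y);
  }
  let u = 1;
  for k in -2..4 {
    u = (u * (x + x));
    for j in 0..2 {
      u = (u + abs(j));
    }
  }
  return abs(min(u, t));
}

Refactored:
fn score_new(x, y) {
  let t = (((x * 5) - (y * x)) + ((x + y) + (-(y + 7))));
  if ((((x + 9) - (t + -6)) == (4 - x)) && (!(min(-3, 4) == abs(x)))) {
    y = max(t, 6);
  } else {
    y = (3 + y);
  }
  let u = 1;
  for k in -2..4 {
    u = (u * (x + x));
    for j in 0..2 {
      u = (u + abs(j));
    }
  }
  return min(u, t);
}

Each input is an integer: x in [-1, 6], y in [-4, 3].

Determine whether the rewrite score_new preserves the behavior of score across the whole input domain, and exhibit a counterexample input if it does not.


The rewrite breaks on x=-1, y=-4, where the results are 17 and -17.
score: t = -17; ((((x + 9) - (t + -6)) == (4 - x)) && (min(-3, 4) != abs(x))) -> false; y = -1; u = 1; [k=-2]; u = -2; [j=0]; u = -2; [j=1]; u = -1; [k=-1]; u = 2; [j=0]; u = 2; [j=1]; u = 3; [k=0]; u = -6; [j=0]; u = -6; [j=1]; u = -5; [k=1]; u = 10; [j=0]; u = 10; [j=1]; u = 11; [k=2]; u = -22; [j=0]; u = -22; [j=1]; u = -21; [k=3]; u = 42; [j=0]; u = 42; [j=1]; u = 43; return 17
score_new: t = -17; ((((x + 9) - (t + -6)) == (4 - x)) && (!(min(-3, 4) == abs(x)))) -> false; y = -1; u = 1; [k=-2]; u = -2; [j=0]; u = -2; [j=1]; u = -1; [k=-1]; u = 2; [j=0]; u = 2; [j=1]; u = 3; [k=0]; u = -6; [j=0]; u = -6; [j=1]; u = -5; [k=1]; u = 10; [j=0]; u = 10; [j=1]; u = 11; [k=2]; u = -22; [j=0]; u = -22; [j=1]; u = -21; [k=3]; u = 42; [j=0]; u = 42; [j=1]; u = 43; return -17
verdict: not equivalent; witness: x=-1, y=-4


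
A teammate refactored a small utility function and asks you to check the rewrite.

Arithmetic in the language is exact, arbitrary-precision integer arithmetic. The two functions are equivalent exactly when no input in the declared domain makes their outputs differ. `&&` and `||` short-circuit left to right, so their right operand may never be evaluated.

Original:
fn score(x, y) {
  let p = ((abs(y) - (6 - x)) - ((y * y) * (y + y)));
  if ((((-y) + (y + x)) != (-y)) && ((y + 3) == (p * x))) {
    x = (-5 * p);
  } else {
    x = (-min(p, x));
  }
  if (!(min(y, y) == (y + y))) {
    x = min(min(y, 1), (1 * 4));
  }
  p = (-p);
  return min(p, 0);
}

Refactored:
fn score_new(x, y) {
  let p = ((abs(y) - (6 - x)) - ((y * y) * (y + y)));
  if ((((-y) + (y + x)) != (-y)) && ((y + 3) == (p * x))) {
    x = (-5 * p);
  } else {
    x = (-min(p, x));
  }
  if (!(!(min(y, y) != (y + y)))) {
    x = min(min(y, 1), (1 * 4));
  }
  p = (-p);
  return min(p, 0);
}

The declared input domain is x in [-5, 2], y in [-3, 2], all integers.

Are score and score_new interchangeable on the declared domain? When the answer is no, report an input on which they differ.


Behavior is preserved: although boolean connective usage differs, plus comparison usage differs, the outputs never diverge.
As a probe, take x=-3, y=0: score runs p becomes -9; next ((((-y) + (y + x)) != (-y)) && ((y + 3) == (p * x))) evaluates to false; next x becomes 9; next (!(min(y, y) == (y + y))) evaluates to false; next p becomes 9; next final value 0; score_new runs p becomes -9; next ((((-y) + (y + x)) != (-y)) && ((y + 3) == (p * x))) evaluates to false; next x becomes 9; next (!(!(min(y, y) != (y + y)))) evaluates to false; next p becomes 9; next final value 0; both end at 0.
An exhaustive pass over the 48 declared inputs shows identical outputs.
verdict: equivalent


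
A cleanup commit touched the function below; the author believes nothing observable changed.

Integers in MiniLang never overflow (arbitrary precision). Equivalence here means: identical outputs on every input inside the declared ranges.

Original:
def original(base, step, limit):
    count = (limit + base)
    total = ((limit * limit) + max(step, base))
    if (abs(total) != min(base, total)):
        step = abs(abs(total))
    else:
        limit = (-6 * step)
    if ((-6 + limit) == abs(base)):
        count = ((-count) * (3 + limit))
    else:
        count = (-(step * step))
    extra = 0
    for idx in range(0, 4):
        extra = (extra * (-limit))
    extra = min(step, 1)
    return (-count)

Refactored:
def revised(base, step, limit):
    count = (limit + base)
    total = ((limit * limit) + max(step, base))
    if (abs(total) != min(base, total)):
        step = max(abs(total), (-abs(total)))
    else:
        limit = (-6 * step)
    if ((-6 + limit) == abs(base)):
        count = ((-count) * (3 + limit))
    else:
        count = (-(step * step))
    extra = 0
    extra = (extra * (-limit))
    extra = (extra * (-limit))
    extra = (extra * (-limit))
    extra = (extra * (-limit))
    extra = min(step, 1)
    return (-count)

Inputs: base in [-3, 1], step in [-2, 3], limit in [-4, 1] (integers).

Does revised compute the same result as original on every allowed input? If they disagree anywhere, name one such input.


Comparing the listings, the differences include: arithmetic usage differs, local variable names differ, statement counts differ, min/max/abs usage differs, loop structure differs.
As a probe, take base=0, step=2, limit=-1: original runs count = -1; total = 3; (abs(total) != min(base, total)) -> true; step = 3; ((-6 + limit) == abs(base)) -> false; count = -9; extra = 0; [idx=0]; extra = 0; [idx=1]; extra = 0; [idx=2]; extra = 0; [idx=3]; extra = 0; extra = 1; return 9; revised runs count = -1; total = 3; (abs(total) != min(base, total)) -> true; step = 3; ((-6 + limit) == abs(base)) -> false; count = -9; extra = 0; extra = 0; extra = 0; extra = 0; extra = 0; extra = 1; return 9; both end at 9.
An exhaustive pass over the 180 declared inputs shows identical outputs.
verdict: equivalent


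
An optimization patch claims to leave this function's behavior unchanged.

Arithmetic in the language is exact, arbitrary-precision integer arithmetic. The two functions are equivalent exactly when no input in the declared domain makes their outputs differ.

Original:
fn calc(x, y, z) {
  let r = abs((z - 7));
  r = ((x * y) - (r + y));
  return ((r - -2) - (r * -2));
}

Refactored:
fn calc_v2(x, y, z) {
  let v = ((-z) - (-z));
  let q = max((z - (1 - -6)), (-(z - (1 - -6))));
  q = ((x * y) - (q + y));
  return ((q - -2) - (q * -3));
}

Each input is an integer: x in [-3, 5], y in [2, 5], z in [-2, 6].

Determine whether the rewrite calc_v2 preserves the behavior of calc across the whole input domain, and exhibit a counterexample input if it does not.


Run the pair on x=-3, y=2, z=-2.
calc: r := 9 | r := -17 | result -49
calc_v2: v := 0 | q := 9 | q := -17 | result -66
-49 vs -66 — the two versions disagree here.
verdict: not equivalent; witness: x=-3, y=2, z=-2


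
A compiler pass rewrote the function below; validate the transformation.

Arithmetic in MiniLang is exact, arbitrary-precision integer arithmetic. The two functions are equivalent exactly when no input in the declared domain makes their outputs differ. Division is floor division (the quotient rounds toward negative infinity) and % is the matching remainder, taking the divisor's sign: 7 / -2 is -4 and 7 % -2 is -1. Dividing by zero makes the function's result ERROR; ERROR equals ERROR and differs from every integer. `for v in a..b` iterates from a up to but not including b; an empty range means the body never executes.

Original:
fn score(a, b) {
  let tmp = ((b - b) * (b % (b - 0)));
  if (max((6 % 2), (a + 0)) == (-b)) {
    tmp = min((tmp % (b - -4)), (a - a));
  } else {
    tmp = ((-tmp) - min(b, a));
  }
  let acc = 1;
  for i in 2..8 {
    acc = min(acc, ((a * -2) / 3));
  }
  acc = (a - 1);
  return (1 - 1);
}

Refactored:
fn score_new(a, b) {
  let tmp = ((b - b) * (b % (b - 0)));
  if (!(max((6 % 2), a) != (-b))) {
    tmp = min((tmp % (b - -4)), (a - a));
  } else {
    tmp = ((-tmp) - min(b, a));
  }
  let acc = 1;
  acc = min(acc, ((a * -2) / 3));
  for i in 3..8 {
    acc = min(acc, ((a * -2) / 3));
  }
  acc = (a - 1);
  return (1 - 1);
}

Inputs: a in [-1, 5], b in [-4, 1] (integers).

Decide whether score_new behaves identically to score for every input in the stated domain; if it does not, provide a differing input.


Differences: comparison usage differs; constant usage differs; min/max/abs usage differs; loop structure differs; boolean connective usage differs; statement counts differ; arithmetic usage differs — yet all 42 inputs agree.
verdict: equivalent
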